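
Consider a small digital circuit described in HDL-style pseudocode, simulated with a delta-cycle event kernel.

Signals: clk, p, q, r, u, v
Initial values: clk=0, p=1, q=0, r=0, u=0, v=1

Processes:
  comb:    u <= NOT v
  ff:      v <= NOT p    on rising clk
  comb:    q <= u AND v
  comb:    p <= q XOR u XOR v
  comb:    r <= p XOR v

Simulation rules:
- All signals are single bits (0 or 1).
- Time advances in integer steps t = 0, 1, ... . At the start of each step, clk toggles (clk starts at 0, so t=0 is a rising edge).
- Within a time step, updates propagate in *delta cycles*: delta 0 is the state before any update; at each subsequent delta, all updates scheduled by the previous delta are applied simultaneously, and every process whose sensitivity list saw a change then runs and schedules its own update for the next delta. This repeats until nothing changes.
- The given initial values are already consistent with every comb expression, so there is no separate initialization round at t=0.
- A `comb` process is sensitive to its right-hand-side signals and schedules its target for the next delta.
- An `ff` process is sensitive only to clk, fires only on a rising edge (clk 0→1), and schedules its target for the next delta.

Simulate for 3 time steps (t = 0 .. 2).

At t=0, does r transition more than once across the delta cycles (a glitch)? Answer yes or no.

[bits: clk,q,p,v,r,u]
t=0: Δ0=001100 Δ1=101100 Δ2=101000 Δ3=100011 Δ4=101001 Δ5=101011 | 5Δ
t=1: Δ0=101011 Δ1=001011 | 1Δ
t=2: Δ0=001011 Δ1=101011 | 1Δ

yes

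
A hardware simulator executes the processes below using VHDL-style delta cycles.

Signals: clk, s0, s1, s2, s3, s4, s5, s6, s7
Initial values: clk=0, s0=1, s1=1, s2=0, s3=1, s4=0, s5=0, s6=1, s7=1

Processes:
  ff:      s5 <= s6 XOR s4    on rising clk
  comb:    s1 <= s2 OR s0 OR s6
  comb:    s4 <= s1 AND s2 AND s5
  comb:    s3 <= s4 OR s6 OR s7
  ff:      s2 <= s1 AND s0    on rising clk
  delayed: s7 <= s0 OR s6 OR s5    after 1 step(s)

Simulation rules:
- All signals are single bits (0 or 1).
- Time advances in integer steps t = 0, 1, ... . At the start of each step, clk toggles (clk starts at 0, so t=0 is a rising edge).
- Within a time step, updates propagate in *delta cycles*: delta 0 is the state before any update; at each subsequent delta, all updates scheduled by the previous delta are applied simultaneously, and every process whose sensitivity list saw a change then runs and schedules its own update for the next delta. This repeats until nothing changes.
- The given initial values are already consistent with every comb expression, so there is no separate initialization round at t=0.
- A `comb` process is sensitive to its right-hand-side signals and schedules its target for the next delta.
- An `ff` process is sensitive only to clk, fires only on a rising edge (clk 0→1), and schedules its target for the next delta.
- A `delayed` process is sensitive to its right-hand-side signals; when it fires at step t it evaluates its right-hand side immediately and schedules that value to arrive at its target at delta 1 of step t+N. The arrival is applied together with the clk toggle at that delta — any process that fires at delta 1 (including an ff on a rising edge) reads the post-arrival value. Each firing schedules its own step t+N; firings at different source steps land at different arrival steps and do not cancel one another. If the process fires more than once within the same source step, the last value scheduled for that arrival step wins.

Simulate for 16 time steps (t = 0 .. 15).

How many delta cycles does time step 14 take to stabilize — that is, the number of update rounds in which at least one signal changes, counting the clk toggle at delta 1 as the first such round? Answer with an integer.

t0.Δ0 s7=1 s0=1 s2=0 s4=0 s3=1 s1=1 clk=0 s5=0 s6=1
t0.Δ1 s7=1 s0=1 s2=0 s4=0 s3=1 s1=1 clk=1 s5=0 s6=1
t0.Δ2 s7=1 s0=1 s2=1 s4=0 s3=1 s1=1 clk=1 s5=1 s6=1
t0.Δ3 s7=1 s0=1 s2=1 s4=1 s3=1 s1=1 clk=1 s5=1 s6=1
t1.Δ0 s7=1 s0=1 s2=1 s4=1 s3=1 s1=1 clk=1 s5=1 s6=1
t1.Δ1 s7=1 s0=1 s2=1 s4=1 s3=1 s1=1 clk=0 s5=1 s6=1
t2.Δ0 s7=1 s0=1 s2=1 s4=1 s3=1 s1=1 clk=0 s5=1 s6=1
t2.Δ1 s7=1 s0=1 s2=1 s4=1 s3=1 s1=1 clk=1 s5=1 s6=1
t2.Δ2 s7=1 s0=1 s2=1 s4=1 s3=1 s1=1 clk=1 s5=0 s6=1
t2.Δ3 s7=1 s0=1 s2=1 s4=0 s3=1 s1=1 clk=1 s5=0 s6=1
t3.Δ0 s7=1 s0=1 s2=1 s4=0 s3=1 s1=1 clk=1 s5=0 s6=1
t3.Δ1 s7=1 s0=1 s2=1 s4=0 s3=1 s1=1 clk=0 s5=0 s6=1
t4.Δ0 s7=1 s0=1 s2=1 s4=0 s3=1 s1=1 clk=0 s5=0 s6=1
t4.Δ1 s7=1 s0=1 s2=1 s4=0 s3=1 s1=1 clk=1 s5=0 s6=1
t4.Δ2 s7=1 s0=1 s2=1 s4=0 s3=1 s1=1 clk=1 s5=1 s6=1
t4.Δ3 s7=1 s0=1 s2=1 s4=1 s3=1 s1=1 clk=1 s5=1 s6=1
t5.Δ0 s7=1 s0=1 s2=1 s4=1 s3=1 s1=1 clk=1 s5=1 s6=1
t5.Δ1 s7=1 s0=1 s2=1 s4=1 s3=1 s1=1 clk=0 s5=1 s6=1
t6.Δ0 s7=1 s0=1 s2=1 s4=1 s3=1 s1=1 clk=0 s5=1 s6=1
t6.Δ1 s7=1 s0=1 s2=1 s4=1 s3=1 s1=1 clk=1 s5=1 s6=1
t6.Δ2 s7=1 s0=1 s2=1 s4=1 s3=1 s1=1 clk=1 s5=0 s6=1
t6.Δ3 s7=1 s0=1 s2=1 s4=0 s3=1 s1=1 clk=1 s5=0 s6=1
t7.Δ0 s7=1 s0=1 s2=1 s4=0 s3=1 s1=1 clk=1 s5=0 s6=1
t7.Δ1 s7=1 s0=1 s2=1 s4=0 s3=1 s1=1 clk=0 s5=0 s6=1
t8.Δ0 s7=1 s0=1 s2=1 s4=0 s3=1 s1=1 clk=0 s5=0 s6=1
t8.Δ1 s7=1 s0=1 s2=1 s4=0 s3=1 s1=1 clk=1 s5=0 s6=1
t8.Δ2 s7=1 s0=1 s2=1 s4=0 s3=1 s1=1 clk=1 s5=1 s6=1
t8.Δ3 s7=1 s0=1 s2=1 s4=1 s3=1 s1=1 clk=1 s5=1 s6=1
t9.Δ0 s7=1 s0=1 s2=1 s4=1 s3=1 s1=1 clk=1 s5=1 s6=1
t9.Δ1 s7=1 s0=1 s2=1 s4=1 s3=1 s1=1 clk=0 s5=1 s6=1
t10.Δ0 s7=1 s0=1 s2=1 s4=1 s3=1 s1=1 clk=0 s5=1 s6=1
t10.Δ1 s7=1 s0=1 s2=1 s4=1 s3=1 s1=1 clk=1 s5=1 s6=1
t10.Δ2 s7=1 s0=1 s2=1 s4=1 s3=1 s1=1 clk=1 s5=0 s6=1
t10.Δ3 s7=1 s0=1 s2=1 s4=0 s3=1 s1=1 clk=1 s5=0 s6=1
t11.Δ0 s7=1 s0=1 s2=1 s4=0 s3=1 s1=1 clk=1 s5=0 s6=1
t11.Δ1 s7=1 s0=1 s2=1 s4=0 s3=1 s1=1 clk=0 s5=0 s6=1
t12.Δ0 s7=1 s0=1 s2=1 s4=0 s3=1 s1=1 clk=0 s5=0 s6=1
t12.Δ1 s7=1 s0=1 s2=1 s4=0 s3=1 s1=1 clk=1 s5=0 s6=1
t12.Δ2 s7=1 s0=1 s2=1 s4=0 s3=1 s1=1 clk=1 s5=1 s6=1
t12.Δ3 s7=1 s0=1 s2=1 s4=1 s3=1 s1=1 clk=1 s5=1 s6=1
t13.Δ0 s7=1 s0=1 s2=1 s4=1 s3=1 s1=1 clk=1 s5=1 s6=1
t13.Δ1 s7=1 s0=1 s2=1 s4=1 s3=1 s1=1 clk=0 s5=1 s6=1
t14.Δ0 s7=1 s0=1 s2=1 s4=1 s3=1 s1=1 clk=0 s5=1 s6=1
t14.Δ1 s7=1 s0=1 s2=1 s4=1 s3=1 s1=1 clk=1 s5=1 s6=1
t14.Δ2 s7=1 s0=1 s2=1 s4=1 s3=1 s1=1 clk=1 s5=0 s6=1
t14.Δ3 s7=1 s0=1 s2=1 s4=0 s3=1 s1=1 clk=1 s5=0 s6=1
t15.Δ0 s7=1 s0=1 s2=1 s4=0 s3=1 s1=1 clk=1 s5=0 s6=1
t15.Δ1 s7=1 s0=1 s2=1 s4=0 s3=1 s1=1 clk=0 s5=0 s6=1

3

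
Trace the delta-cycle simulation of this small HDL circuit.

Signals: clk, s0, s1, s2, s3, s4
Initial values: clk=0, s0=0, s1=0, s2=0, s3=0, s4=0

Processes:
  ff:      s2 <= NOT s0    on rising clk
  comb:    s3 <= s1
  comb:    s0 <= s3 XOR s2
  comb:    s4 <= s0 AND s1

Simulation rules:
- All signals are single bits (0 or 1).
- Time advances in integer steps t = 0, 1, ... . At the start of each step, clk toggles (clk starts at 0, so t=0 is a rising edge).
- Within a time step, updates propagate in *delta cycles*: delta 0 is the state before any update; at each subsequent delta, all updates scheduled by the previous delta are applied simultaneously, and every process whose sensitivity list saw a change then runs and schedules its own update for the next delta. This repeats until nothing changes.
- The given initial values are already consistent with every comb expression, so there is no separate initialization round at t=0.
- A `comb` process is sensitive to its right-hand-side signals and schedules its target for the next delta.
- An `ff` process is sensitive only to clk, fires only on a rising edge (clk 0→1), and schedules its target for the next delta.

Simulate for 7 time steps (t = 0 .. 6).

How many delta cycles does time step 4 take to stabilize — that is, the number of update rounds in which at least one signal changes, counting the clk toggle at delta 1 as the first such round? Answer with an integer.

[bits: s3,s1,clk,s2,s0,s4]
t=0: Δ0=000000 Δ1=001000 Δ2=001100 Δ3=001110 | 3Δ
t=1: Δ0=001110 Δ1=000110 | 1Δ
t=2: Δ0=000110 Δ1=001110 Δ2=001010 Δ3=001000 | 3Δ
t=3: Δ0=001000 Δ1=000000 | 1Δ
t=4: Δ0=000000 Δ1=001000 Δ2=001100 Δ3=001110 | 3Δ
t=5: Δ0=001110 Δ1=000110 | 1Δ
t=6: Δ0=000110 Δ1=001110 Δ2=001010 Δ3=001000 | 3Δ

3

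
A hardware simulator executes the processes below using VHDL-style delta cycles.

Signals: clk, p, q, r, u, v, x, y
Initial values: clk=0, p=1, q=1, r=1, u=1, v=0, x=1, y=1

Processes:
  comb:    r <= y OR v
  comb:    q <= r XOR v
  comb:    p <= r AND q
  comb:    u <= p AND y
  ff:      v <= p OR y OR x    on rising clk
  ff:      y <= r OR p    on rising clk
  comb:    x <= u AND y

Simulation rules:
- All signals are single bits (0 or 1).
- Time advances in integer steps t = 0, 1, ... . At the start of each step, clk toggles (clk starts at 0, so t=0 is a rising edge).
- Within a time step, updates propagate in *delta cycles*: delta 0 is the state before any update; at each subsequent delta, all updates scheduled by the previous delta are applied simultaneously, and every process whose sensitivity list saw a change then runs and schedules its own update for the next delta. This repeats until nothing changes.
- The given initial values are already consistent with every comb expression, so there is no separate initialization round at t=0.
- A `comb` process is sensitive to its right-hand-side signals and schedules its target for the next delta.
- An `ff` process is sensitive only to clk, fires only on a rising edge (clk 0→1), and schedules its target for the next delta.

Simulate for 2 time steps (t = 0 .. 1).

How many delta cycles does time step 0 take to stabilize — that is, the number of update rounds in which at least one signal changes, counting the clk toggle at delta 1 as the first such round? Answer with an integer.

6

t0.Δ0 r=1 p=1 u=1 q=1 y=1 clk=0 x=1 v=0
t0.Δ1 r=1 p=1 u=1 q=1 y=1 clk=1 x=1 v=0
t0.Δ2 r=1 p=1 u=1 q=1 y=1 clk=1 x=1 v=1
t0.Δ3 r=1 p=1 u=1 q=0 y=1 clk=1 x=1 v=1
t0.Δ4 r=1 p=0 u=1 q=0 y=1 clk=1 x=1 v=1
t0.Δ5 r=1 p=0 u=0 q=0 y=1 clk=1 x=1 v=1
t0.Δ6 r=1 p=0 u=0 q=0 y=1 clk=1 x=0 v=1
t1.Δ0 r=1 p=0 u=0 q=0 y=1 clk=1 x=0 v=1
t1.Δ1 r=1 p=0 u=0 q=0 y=1 clk=0 x=0 v=1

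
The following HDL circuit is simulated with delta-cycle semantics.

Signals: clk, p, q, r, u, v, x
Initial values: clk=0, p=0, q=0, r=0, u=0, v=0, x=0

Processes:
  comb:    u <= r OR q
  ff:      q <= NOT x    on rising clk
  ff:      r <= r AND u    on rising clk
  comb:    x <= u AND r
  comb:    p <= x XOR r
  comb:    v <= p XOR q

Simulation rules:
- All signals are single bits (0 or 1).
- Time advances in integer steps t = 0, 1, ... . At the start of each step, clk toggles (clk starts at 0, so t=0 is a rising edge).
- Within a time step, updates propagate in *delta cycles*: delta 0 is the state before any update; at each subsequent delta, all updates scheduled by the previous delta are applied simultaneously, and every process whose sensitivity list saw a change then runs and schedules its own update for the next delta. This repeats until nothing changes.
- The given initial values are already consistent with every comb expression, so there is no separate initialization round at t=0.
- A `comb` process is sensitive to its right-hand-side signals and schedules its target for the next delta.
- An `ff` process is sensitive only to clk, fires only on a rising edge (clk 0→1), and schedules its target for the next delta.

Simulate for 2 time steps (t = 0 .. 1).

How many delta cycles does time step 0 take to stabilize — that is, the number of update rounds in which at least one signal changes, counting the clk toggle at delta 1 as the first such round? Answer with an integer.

3

t0.Δ0 x=0 r=0 q=0 v=0 clk=0 u=0 p=0
t0.Δ1 x=0 r=0 q=0 v=0 clk=1 u=0 p=0
t0.Δ2 x=0 r=0 q=1 v=0 clk=1 u=0 p=0
t0.Δ3 x=0 r=0 q=1 v=1 clk=1 u=1 p=0
t1.Δ0 x=0 r=0 q=1 v=1 clk=1 u=1 p=0
t1.Δ1 x=0 r=0 q=1 v=1 clk=0 u=1 p=0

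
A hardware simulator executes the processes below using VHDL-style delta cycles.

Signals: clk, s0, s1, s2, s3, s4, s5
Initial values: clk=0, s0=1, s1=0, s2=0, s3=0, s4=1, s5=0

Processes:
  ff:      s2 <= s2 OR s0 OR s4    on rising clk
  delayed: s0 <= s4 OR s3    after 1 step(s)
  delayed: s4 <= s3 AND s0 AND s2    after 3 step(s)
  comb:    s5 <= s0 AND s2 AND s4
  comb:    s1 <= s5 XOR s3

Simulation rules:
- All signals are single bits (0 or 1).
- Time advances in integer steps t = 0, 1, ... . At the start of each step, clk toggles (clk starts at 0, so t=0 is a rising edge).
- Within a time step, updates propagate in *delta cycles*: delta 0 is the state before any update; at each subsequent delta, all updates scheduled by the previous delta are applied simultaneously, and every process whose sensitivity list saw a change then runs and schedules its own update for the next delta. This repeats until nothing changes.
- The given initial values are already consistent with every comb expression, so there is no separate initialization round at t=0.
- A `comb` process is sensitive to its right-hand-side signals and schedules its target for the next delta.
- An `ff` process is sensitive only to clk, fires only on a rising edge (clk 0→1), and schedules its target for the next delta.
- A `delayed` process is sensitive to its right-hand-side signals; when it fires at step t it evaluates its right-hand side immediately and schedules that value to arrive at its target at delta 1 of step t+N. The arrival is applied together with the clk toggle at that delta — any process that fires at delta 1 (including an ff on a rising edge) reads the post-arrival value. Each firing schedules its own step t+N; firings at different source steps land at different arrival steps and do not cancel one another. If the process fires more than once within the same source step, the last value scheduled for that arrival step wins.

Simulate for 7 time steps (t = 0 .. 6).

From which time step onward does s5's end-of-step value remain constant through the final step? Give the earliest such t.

3

t0.Δ0 s3=0 s1=0 s0=1 s5=0 clk=0 s2=0 s4=1
t0.Δ1 s3=0 s1=0 s0=1 s5=0 clk=1 s2=0 s4=1
t0.Δ2 s3=0 s1=0 s0=1 s5=0 clk=1 s2=1 s4=1
t0.Δ3 s3=0 s1=0 s0=1 s5=1 clk=1 s2=1 s4=1
t0.Δ4 s3=0 s1=1 s0=1 s5=1 clk=1 s2=1 s4=1
t1.Δ0 s3=0 s1=1 s0=1 s5=1 clk=1 s2=1 s4=1
t1.Δ1 s3=0 s1=1 s0=1 s5=1 clk=0 s2=1 s4=1
t2.Δ0 s3=0 s1=1 s0=1 s5=1 clk=0 s2=1 s4=1
t2.Δ1 s3=0 s1=1 s0=1 s5=1 clk=1 s2=1 s4=1
t3.Δ0 s3=0 s1=1 s0=1 s5=1 clk=1 s2=1 s4=1
t3.Δ1 s3=0 s1=1 s0=1 s5=1 clk=0 s2=1 s4=0
t3.Δ2 s3=0 s1=1 s0=1 s5=0 clk=0 s2=1 s4=0
t3.Δ3 s3=0 s1=0 s0=1 s5=0 clk=0 s2=1 s4=0
t4.Δ0 s3=0 s1=0 s0=1 s5=0 clk=0 s2=1 s4=0
t4.Δ1 s3=0 s1=0 s0=0 s5=0 clk=1 s2=1 s4=0
t5.Δ0 s3=0 s1=0 s0=0 s5=0 clk=1 s2=1 s4=0
t5.Δ1 s3=0 s1=0 s0=0 s5=0 clk=0 s2=1 s4=0
t6.Δ0 s3=0 s1=0 s0=0 s5=0 clk=0 s2=1 s4=0
t6.Δ1 s3=0 s1=0 s0=0 s5=0 clk=1 s2=1 s4=0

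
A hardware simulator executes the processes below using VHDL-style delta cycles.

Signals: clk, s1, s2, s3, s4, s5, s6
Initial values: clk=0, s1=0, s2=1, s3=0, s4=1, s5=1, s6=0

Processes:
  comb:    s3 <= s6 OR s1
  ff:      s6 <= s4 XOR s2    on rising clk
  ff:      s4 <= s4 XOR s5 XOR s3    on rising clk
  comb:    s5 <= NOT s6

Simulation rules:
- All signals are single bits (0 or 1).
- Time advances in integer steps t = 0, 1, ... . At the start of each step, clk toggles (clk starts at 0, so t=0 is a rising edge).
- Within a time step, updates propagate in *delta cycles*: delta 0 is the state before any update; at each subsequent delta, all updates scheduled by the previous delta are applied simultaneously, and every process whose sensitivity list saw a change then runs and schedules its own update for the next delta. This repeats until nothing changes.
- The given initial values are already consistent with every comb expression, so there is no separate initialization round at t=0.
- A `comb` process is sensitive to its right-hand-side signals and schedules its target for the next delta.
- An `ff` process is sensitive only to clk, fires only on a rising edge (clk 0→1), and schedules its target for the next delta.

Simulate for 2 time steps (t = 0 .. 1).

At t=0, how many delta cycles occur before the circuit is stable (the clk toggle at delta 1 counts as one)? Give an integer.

t=0 Δ0: clk=0 s1=0 s4=1 s5=1 s3=0 s6=0 s2=1
  Δ1: clk:0→1
  Δ2: s4:1→0
  (2Δ to stable)
t=1 Δ0: clk=1 s1=0 s4=0 s5=1 s3=0 s6=0 s2=1
  Δ1: clk:1→0
  (1Δ to stable)

2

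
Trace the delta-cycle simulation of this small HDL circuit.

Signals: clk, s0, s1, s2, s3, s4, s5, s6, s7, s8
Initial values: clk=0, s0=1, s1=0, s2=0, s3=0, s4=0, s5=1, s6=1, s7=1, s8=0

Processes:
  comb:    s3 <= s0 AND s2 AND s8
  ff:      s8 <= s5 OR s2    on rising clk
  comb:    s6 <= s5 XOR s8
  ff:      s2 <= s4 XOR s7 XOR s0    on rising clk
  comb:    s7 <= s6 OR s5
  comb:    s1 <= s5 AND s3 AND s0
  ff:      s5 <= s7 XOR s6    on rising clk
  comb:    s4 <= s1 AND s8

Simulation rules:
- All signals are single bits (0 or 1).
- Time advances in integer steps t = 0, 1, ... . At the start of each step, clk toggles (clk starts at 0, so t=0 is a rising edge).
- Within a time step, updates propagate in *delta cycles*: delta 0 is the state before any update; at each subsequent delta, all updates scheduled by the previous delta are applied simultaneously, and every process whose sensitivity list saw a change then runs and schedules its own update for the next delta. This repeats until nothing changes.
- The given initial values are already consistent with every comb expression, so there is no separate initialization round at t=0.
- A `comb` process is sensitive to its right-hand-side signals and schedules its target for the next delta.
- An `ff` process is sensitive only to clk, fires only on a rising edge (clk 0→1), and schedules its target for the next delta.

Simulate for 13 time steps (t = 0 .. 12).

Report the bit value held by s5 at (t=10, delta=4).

t=0 Δ0: s3=0 s6=1 s5=1 s7=1 clk=0 s1=0 s2=0 s0=1 s4=0 s8=0
  Δ1: clk:0→1
  Δ2: s5:1→0, s8:0→1
  (2Δ to stable)
t=1 Δ0: s3=0 s6=1 s5=0 s7=1 clk=1 s1=0 s2=0 s0=1 s4=0 s8=1
  Δ1: clk:1→0
  (1Δ to stable)
t=2 Δ0: s3=0 s6=1 s5=0 s7=1 clk=0 s1=0 s2=0 s0=1 s4=0 s8=1
  Δ1: clk:0→1
  Δ2: s8:1→0
  Δ3: s6:1→0
  Δ4: s7:1→0
  (4Δ to stable)
t=3 Δ0: s3=0 s6=0 s5=0 s7=0 clk=1 s1=0 s2=0 s0=1 s4=0 s8=0
  Δ1: clk:1→0
  (1Δ to stable)
t=4 Δ0: s3=0 s6=0 s5=0 s7=0 clk=0 s1=0 s2=0 s0=1 s4=0 s8=0
  Δ1: clk:0→1
  Δ2: s2:0→1
  (2Δ to stable)
t=5 Δ0: s3=0 s6=0 s5=0 s7=0 clk=1 s1=0 s2=1 s0=1 s4=0 s8=0
  Δ1: clk:1→0
  (1Δ to stable)
t=6 Δ0: s3=0 s6=0 s5=0 s7=0 clk=0 s1=0 s2=1 s0=1 s4=0 s8=0
  Δ1: clk:0→1
  Δ2: s8:0→1
  Δ3: s3:0→1, s6:0→1
  Δ4: s7:0→1
  (4Δ to stable)
t=7 Δ0: s3=1 s6=1 s5=0 s7=1 clk=1 s1=0 s2=1 s0=1 s4=0 s8=1
  Δ1: clk:1→0
  (1Δ to stable)
t=8 Δ0: s3=1 s6=1 s5=0 s7=1 clk=0 s1=0 s2=1 s0=1 s4=0 s8=1
  Δ1: clk:0→1
  Δ2: s2:1→0
  Δ3: s3:1→0
  (3Δ to stable)
t=9 Δ0: s3=0 s6=1 s5=0 s7=1 clk=1 s1=0 s2=0 s0=1 s4=0 s8=1
  Δ1: clk:1→0
  (1Δ to stable)
t=10 Δ0: s3=0 s6=1 s5=0 s7=1 clk=0 s1=0 s2=0 s0=1 s4=0 s8=1
  Δ1: clk:0→1
  Δ2: s8:1→0
  Δ3: s6:1→0
  Δ4: s7:1→0
  (4Δ to stable)
t=11 Δ0: s3=0 s6=0 s5=0 s7=0 clk=1 s1=0 s2=0 s0=1 s4=0 s8=0
  Δ1: clk:1→0
  (1Δ to stable)
t=12 Δ0: s3=0 s6=0 s5=0 s7=0 clk=0 s1=0 s2=0 s0=1 s4=0 s8=0
  Δ1: clk:0→1
  Δ2: s2:0→1
  (2Δ to stable)

0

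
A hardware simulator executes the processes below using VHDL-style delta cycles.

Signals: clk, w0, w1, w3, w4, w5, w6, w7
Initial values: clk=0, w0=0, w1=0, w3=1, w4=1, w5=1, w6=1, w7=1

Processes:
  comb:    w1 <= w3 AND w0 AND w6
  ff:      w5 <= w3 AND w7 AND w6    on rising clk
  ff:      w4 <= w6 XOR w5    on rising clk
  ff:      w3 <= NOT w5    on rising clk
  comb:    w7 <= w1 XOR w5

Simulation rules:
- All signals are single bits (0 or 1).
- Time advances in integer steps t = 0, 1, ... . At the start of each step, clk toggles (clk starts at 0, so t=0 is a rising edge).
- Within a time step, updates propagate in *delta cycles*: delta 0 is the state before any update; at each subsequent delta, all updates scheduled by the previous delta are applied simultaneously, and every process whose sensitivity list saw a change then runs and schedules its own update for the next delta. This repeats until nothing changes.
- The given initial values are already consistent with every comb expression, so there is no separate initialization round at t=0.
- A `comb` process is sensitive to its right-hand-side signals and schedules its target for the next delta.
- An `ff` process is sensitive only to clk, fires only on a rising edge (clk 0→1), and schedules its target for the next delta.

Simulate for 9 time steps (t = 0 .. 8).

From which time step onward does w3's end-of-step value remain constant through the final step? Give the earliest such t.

4

t=0 Δ0: w0=0 w7=1 w6=1 w3=1 w4=1 w1=0 clk=0 w5=1
  Δ1: clk:0→1
  Δ2: w3:1→0, w4:1→0
  (2Δ to stable)
t=1 Δ0: w0=0 w7=1 w6=1 w3=0 w4=0 w1=0 clk=1 w5=1
  Δ1: clk:1→0
  (1Δ to stable)
t=2 Δ0: w0=0 w7=1 w6=1 w3=0 w4=0 w1=0 clk=0 w5=1
  Δ1: clk:0→1
  Δ2: w5:1→0
  Δ3: w7:1→0
  (3Δ to stable)
t=3 Δ0: w0=0 w7=0 w6=1 w3=0 w4=0 w1=0 clk=1 w5=0
  Δ1: clk:1→0
  (1Δ to stable)
t=4 Δ0: w0=0 w7=0 w6=1 w3=0 w4=0 w1=0 clk=0 w5=0
  Δ1: clk:0→1
  Δ2: w3:0→1, w4:0→1
  (2Δ to stable)
t=5 Δ0: w0=0 w7=0 w6=1 w3=1 w4=1 w1=0 clk=1 w5=0
  Δ1: clk:1→0
  (1Δ to stable)
t=6 Δ0: w0=0 w7=0 w6=1 w3=1 w4=1 w1=0 clk=0 w5=0
  Δ1: clk:0→1
  (1Δ to stable)
t=7 Δ0: w0=0 w7=0 w6=1 w3=1 w4=1 w1=0 clk=1 w5=0
  Δ1: clk:1→0
  (1Δ to stable)
t=8 Δ0: w0=0 w7=0 w6=1 w3=1 w4=1 w1=0 clk=0 w5=0
  Δ1: clk:0→1
  (1Δ to stable)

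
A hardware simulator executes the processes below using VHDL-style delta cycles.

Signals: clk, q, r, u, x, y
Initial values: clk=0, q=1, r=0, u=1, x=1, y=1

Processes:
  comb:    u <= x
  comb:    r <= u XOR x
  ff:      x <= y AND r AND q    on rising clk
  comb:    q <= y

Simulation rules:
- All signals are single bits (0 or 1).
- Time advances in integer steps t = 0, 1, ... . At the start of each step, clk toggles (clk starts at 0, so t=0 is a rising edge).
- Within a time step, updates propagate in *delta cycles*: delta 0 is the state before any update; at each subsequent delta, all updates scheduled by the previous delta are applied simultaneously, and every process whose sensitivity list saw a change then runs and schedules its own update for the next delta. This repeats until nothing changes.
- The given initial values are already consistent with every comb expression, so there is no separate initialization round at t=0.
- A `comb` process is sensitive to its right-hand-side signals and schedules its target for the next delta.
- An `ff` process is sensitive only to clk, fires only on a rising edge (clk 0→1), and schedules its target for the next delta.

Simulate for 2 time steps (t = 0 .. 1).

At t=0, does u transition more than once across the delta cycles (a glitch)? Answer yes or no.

no

[bits: y,q,u,x,r,clk]
t=0: Δ0=111100 Δ1=111101 Δ2=111001 Δ3=110011 Δ4=110001 | 4Δ
t=1: Δ0=110001 Δ1=110000 | 1Δ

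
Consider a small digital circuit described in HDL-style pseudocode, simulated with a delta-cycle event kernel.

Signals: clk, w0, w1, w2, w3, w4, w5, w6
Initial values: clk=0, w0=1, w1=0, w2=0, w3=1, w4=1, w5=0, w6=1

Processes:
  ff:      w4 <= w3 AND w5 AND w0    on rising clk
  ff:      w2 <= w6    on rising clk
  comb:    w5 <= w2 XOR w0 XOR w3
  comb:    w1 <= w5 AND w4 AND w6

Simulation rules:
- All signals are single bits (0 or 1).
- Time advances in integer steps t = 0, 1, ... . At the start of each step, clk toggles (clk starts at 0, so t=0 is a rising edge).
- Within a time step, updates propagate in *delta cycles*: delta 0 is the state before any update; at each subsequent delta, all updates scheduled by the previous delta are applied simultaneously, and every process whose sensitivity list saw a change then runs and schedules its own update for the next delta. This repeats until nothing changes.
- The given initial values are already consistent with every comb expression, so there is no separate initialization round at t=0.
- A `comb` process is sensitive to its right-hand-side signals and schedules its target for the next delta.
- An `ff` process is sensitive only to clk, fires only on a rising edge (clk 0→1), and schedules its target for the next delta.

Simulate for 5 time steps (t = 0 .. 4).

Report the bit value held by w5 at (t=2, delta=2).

1

t=0 Δ0: clk=0 w6=1 w5=0 w1=0 w0=1 w2=0 w3=1 w4=1
  Δ1: clk:0→1
  Δ2: w2:0→1, w4:1→0
  Δ3: w5:0→1
  (3Δ to stable)
t=1 Δ0: clk=1 w6=1 w5=1 w1=0 w0=1 w2=1 w3=1 w4=0
  Δ1: clk:1→0
  (1Δ to stable)
t=2 Δ0: clk=0 w6=1 w5=1 w1=0 w0=1 w2=1 w3=1 w4=0
  Δ1: clk:0→1
  Δ2: w4:0→1
  Δ3: w1:0→1
  (3Δ to stable)
t=3 Δ0: clk=1 w6=1 w5=1 w1=1 w0=1 w2=1 w3=1 w4=1
  Δ1: clk:1→0
  (1Δ to stable)
t=4 Δ0: clk=0 w6=1 w5=1 w1=1 w0=1 w2=1 w3=1 w4=1
  Δ1: clk:0→1
  (1Δ to stable)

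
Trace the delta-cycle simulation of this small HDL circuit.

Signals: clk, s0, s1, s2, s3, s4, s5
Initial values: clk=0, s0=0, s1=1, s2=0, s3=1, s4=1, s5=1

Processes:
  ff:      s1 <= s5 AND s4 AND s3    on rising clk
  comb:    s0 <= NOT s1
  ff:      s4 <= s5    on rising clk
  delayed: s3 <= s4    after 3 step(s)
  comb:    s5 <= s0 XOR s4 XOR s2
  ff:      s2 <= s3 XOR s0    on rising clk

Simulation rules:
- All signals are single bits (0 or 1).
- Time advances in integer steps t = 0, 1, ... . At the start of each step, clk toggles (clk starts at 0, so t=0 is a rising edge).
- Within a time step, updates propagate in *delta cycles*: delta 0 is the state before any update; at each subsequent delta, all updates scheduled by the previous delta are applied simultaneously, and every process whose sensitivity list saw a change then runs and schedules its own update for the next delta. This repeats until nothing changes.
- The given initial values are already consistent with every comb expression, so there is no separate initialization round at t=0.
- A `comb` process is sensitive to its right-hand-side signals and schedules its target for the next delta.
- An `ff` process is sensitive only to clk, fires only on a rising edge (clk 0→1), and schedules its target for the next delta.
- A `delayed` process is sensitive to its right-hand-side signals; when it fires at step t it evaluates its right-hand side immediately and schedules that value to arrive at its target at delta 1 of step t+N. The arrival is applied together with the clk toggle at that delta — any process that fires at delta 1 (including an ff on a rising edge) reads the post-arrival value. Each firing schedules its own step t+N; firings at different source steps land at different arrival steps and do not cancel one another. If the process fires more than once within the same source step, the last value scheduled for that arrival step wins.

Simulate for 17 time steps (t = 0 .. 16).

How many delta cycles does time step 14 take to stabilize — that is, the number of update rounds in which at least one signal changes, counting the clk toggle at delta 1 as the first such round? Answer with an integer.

4

[bits: s5,s4,s3,s0,s1,clk,s2]
t=0: Δ0=1110100 Δ1=1110110 Δ2=1110111 Δ3=0110111 | 3Δ
t=1: Δ0=0110111 Δ1=0110101 | 1Δ
t=2: Δ0=0110101 Δ1=0110111 Δ2=0010011 Δ3=1011011 Δ4=0011011 | 4Δ
t=3: Δ0=0011011 Δ1=0011001 | 1Δ
t=4: Δ0=0011001 Δ1=0011011 Δ2=0011010 Δ3=1011010 | 3Δ
t=5: Δ0=1011010 Δ1=1001000 | 1Δ
t=6: Δ0=1001000 Δ1=1001010 Δ2=1101011 | 2Δ
t=7: Δ0=1101011 Δ1=1101001 | 1Δ
t=8: Δ0=1101001 Δ1=1101011 | 1Δ
t=9: Δ0=1101011 Δ1=1111001 | 1Δ
t=10: Δ0=1111001 Δ1=1111011 Δ2=1111110 Δ3=0110110 Δ4=1110110 | 4Δ
t=11: Δ0=1110110 Δ1=1110100 | 1Δ
t=12: Δ0=1110100 Δ1=1110110 Δ2=1110111 Δ3=0110111 | 3Δ
t=13: Δ0=0110111 Δ1=0110101 | 1Δ
t=14: Δ0=0110101 Δ1=0110111 Δ2=0010011 Δ3=1011011 Δ4=0011011 | 4Δ
t=15: Δ0=0011011 Δ1=0011001 | 1Δ
t=16: Δ0=0011001 Δ1=0011011 Δ2=0011010 Δ3=1011010 | 3Δ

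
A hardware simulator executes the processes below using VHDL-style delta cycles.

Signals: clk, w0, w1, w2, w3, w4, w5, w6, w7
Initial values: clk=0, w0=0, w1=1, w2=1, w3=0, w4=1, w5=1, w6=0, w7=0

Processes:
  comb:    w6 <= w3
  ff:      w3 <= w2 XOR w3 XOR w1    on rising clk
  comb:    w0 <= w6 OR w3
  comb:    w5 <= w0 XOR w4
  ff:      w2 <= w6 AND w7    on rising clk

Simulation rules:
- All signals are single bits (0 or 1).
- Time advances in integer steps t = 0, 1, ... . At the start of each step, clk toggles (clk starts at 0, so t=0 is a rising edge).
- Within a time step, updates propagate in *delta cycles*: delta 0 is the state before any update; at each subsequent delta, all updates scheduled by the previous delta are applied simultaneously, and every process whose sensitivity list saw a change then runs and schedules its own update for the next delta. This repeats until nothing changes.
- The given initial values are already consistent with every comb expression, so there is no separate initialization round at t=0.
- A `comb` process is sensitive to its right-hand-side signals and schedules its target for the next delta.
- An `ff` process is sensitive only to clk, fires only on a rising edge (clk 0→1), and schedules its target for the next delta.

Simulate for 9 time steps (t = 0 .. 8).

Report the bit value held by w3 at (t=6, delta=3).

[bits: w3,w2,w6,w5,w7,clk,w0,w1,w4]
t=0: Δ0=010100011 Δ1=010101011 Δ2=000101011 | 2Δ
t=1: Δ0=000101011 Δ1=000100011 | 1Δ
t=2: Δ0=000100011 Δ1=000101011 Δ2=100101011 Δ3=101101111 Δ4=101001111 | 4Δ
t=3: Δ0=101001111 Δ1=101000111 | 1Δ
t=4: Δ0=101000111 Δ1=101001111 Δ2=001001111 Δ3=000001111 Δ4=000001011 Δ5=000101011 | 5Δ
t=5: Δ0=000101011 Δ1=000100011 | 1Δ
t=6: Δ0=000100011 Δ1=000101011 Δ2=100101011 Δ3=101101111 Δ4=101001111 | 4Δ
t=7: Δ0=101001111 Δ1=101000111 | 1Δ
t=8: Δ0=101000111 Δ1=101001111 Δ2=001001111 Δ3=000001111 Δ4=000001011 Δ5=000101011 | 5Δ

1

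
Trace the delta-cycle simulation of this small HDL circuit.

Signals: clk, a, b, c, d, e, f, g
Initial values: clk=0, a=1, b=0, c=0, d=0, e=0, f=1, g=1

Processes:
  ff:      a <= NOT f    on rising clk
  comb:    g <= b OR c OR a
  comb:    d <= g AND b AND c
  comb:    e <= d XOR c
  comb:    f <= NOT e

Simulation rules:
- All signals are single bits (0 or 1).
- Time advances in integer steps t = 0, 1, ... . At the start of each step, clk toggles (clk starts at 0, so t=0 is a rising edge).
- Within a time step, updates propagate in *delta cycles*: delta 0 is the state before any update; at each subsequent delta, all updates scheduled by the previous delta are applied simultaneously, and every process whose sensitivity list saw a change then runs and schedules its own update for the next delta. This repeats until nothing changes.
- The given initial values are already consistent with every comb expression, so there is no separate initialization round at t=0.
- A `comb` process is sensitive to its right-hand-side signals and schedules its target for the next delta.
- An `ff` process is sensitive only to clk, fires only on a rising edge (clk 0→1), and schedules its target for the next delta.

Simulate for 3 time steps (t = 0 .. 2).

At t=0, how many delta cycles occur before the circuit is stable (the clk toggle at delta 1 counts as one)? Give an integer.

3

t=0 Δ0: a=1 d=0 e=0 c=0 f=1 clk=0 g=1 b=0
  Δ1: clk:0→1
  Δ2: a:1→0
  Δ3: g:1→0
  (3Δ to stable)
t=1 Δ0: a=0 d=0 e=0 c=0 f=1 clk=1 g=0 b=0
  Δ1: clk:1→0
  (1Δ to stable)
t=2 Δ0: a=0 d=0 e=0 c=0 f=1 clk=0 g=0 b=0
  Δ1: clk:0→1
  (1Δ to stable)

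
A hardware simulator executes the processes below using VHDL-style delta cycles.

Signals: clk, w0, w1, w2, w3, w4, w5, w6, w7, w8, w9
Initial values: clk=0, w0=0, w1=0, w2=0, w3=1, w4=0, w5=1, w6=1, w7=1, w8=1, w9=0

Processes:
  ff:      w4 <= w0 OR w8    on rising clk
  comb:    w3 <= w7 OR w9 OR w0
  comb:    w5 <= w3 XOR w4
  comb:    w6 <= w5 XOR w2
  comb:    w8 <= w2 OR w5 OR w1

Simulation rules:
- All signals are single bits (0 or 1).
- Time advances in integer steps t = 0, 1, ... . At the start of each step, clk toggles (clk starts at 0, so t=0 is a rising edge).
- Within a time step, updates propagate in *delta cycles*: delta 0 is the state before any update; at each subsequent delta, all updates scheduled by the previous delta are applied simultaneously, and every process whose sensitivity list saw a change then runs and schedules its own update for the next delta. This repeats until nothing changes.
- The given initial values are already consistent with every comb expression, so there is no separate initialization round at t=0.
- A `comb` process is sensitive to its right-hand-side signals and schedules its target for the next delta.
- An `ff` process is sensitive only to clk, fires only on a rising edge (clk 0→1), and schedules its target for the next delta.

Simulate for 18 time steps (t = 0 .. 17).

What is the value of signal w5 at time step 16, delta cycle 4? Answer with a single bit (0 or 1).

[bits: clk,w8,w4,w5,w6,w9,w2,w7,w3,w0,w1]
t=0: Δ0=01011001100 Δ1=11011001100 Δ2=11111001100 Δ3=11101001100 Δ4=10100001100 | 4Δ
t=1: Δ0=10100001100 Δ1=00100001100 | 1Δ
t=2: Δ0=00100001100 Δ1=10100001100 Δ2=10000001100 Δ3=10010001100 Δ4=11011001100 | 4Δ
t=3: Δ0=11011001100 Δ1=01011001100 | 1Δ
t=4: Δ0=01011001100 Δ1=11011001100 Δ2=11111001100 Δ3=11101001100 Δ4=10100001100 | 4Δ
t=5: Δ0=10100001100 Δ1=00100001100 | 1Δ
t=6: Δ0=00100001100 Δ1=10100001100 Δ2=10000001100 Δ3=10010001100 Δ4=11011001100 | 4Δ
t=7: Δ0=11011001100 Δ1=01011001100 | 1Δ
t=8: Δ0=01011001100 Δ1=11011001100 Δ2=11111001100 Δ3=11101001100 Δ4=10100001100 | 4Δ
t=9: Δ0=10100001100 Δ1=00100001100 | 1Δ
t=10: Δ0=00100001100 Δ1=10100001100 Δ2=10000001100 Δ3=10010001100 Δ4=11011001100 | 4Δ
t=11: Δ0=11011001100 Δ1=01011001100 | 1Δ
t=12: Δ0=01011001100 Δ1=11011001100 Δ2=11111001100 Δ3=11101001100 Δ4=10100001100 | 4Δ
t=13: Δ0=10100001100 Δ1=00100001100 | 1Δ
t=14: Δ0=00100001100 Δ1=10100001100 Δ2=10000001100 Δ3=10010001100 Δ4=11011001100 | 4Δ
t=15: Δ0=11011001100 Δ1=01011001100 | 1Δ
t=16: Δ0=01011001100 Δ1=11011001100 Δ2=11111001100 Δ3=11101001100 Δ4=10100001100 | 4Δ
t=17: Δ0=10100001100 Δ1=00100001100 | 1Δ

0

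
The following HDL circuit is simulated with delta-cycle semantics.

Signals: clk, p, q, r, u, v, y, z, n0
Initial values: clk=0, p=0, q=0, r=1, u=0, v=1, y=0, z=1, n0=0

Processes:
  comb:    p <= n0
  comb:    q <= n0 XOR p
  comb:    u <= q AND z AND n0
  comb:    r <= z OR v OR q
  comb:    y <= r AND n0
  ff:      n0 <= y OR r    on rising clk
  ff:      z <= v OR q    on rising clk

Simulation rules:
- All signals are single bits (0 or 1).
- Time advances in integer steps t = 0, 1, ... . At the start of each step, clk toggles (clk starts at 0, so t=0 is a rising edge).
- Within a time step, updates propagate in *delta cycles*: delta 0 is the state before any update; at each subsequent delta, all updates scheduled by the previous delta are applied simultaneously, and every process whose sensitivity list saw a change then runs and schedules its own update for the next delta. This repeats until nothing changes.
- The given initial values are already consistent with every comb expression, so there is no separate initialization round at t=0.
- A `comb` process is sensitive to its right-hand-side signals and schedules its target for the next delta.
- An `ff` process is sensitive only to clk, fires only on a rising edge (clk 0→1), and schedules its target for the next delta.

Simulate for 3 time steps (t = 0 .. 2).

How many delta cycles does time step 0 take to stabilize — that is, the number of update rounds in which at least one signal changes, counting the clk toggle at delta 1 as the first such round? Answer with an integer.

[bits: q,u,p,y,clk,z,v,r,n0]
t=0: Δ0=000001110 Δ1=000011110 Δ2=000011111 Δ3=101111111 Δ4=011111111 Δ5=001111111 | 5Δ
t=1: Δ0=001111111 Δ1=001101111 | 1Δ
t=2: Δ0=001101111 Δ1=001111111 | 1Δ

5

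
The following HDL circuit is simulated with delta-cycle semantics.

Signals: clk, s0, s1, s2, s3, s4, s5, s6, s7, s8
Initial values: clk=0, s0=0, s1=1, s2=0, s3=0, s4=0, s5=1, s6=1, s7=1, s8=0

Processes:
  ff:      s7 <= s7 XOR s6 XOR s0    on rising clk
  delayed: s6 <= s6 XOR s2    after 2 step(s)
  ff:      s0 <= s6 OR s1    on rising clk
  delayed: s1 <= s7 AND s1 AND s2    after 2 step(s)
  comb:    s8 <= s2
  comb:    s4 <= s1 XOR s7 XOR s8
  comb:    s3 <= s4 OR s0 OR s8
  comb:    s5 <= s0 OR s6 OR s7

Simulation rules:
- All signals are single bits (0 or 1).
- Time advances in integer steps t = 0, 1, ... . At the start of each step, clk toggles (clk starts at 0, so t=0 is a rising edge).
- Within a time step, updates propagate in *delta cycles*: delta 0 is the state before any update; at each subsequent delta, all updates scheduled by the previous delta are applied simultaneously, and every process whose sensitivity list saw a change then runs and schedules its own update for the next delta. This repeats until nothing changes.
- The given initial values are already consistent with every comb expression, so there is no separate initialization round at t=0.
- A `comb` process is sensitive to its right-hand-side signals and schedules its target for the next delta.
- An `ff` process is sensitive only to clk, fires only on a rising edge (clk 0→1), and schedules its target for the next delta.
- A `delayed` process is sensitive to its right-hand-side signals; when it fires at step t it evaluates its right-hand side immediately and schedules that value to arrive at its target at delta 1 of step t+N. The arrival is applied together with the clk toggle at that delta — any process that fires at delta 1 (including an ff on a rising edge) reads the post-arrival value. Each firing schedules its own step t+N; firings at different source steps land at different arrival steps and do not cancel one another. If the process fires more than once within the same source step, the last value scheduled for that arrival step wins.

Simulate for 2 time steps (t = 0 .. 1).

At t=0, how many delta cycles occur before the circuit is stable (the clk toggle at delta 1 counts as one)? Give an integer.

3

[bits: s7,s0,s5,clk,s4,s6,s3,s2,s1,s8]
t=0: Δ0=1010010010 Δ1=1011010010 Δ2=0111010010 Δ3=0111111010 | 3Δ
t=1: Δ0=0111111010 Δ1=0110111010 | 1Δ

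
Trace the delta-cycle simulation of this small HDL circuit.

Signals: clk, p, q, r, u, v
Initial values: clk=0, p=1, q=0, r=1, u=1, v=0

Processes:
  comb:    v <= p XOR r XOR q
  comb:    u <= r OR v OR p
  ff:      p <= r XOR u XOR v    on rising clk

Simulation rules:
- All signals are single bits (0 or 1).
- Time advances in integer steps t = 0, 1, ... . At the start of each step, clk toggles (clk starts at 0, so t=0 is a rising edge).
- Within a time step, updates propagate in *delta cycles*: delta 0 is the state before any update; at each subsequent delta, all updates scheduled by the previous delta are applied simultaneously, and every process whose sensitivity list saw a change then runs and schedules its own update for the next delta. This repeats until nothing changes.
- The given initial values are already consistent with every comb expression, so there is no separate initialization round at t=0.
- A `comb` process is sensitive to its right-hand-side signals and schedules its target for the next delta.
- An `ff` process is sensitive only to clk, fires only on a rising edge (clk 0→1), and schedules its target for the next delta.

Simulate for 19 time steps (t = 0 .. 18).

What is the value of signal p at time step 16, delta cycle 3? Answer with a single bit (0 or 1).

t0.Δ0 q=0 p=1 clk=0 v=0 r=1 u=1
t0.Δ1 q=0 p=1 clk=1 v=0 r=1 u=1
t0.Δ2 q=0 p=0 clk=1 v=0 r=1 u=1
t0.Δ3 q=0 p=0 clk=1 v=1 r=1 u=1
t1.Δ0 q=0 p=0 clk=1 v=1 r=1 u=1
t1.Δ1 q=0 p=0 clk=0 v=1 r=1 u=1
t2.Δ0 q=0 p=0 clk=0 v=1 r=1 u=1
t2.Δ1 q=0 p=0 clk=1 v=1 r=1 u=1
t2.Δ2 q=0 p=1 clk=1 v=1 r=1 u=1
t2.Δ3 q=0 p=1 clk=1 v=0 r=1 u=1
t3.Δ0 q=0 p=1 clk=1 v=0 r=1 u=1
t3.Δ1 q=0 p=1 clk=0 v=0 r=1 u=1
t4.Δ0 q=0 p=1 clk=0 v=0 r=1 u=1
t4.Δ1 q=0 p=1 clk=1 v=0 r=1 u=1
t4.Δ2 q=0 p=0 clk=1 v=0 r=1 u=1
t4.Δ3 q=0 p=0 clk=1 v=1 r=1 u=1
t5.Δ0 q=0 p=0 clk=1 v=1 r=1 u=1
t5.Δ1 q=0 p=0 clk=0 v=1 r=1 u=1
t6.Δ0 q=0 p=0 clk=0 v=1 r=1 u=1
t6.Δ1 q=0 p=0 clk=1 v=1 r=1 u=1
t6.Δ2 q=0 p=1 clk=1 v=1 r=1 u=1
t6.Δ3 q=0 p=1 clk=1 v=0 r=1 u=1
t7.Δ0 q=0 p=1 clk=1 v=0 r=1 u=1
t7.Δ1 q=0 p=1 clk=0 v=0 r=1 u=1
t8.Δ0 q=0 p=1 clk=0 v=0 r=1 u=1
t8.Δ1 q=0 p=1 clk=1 v=0 r=1 u=1
t8.Δ2 q=0 p=0 clk=1 v=0 r=1 u=1
t8.Δ3 q=0 p=0 clk=1 v=1 r=1 u=1
t9.Δ0 q=0 p=0 clk=1 v=1 r=1 u=1
t9.Δ1 q=0 p=0 clk=0 v=1 r=1 u=1
t10.Δ0 q=0 p=0 clk=0 v=1 r=1 u=1
t10.Δ1 q=0 p=0 clk=1 v=1 r=1 u=1
t10.Δ2 q=0 p=1 clk=1 v=1 r=1 u=1
t10.Δ3 q=0 p=1 clk=1 v=0 r=1 u=1
t11.Δ0 q=0 p=1 clk=1 v=0 r=1 u=1
t11.Δ1 q=0 p=1 clk=0 v=0 r=1 u=1
t12.Δ0 q=0 p=1 clk=0 v=0 r=1 u=1
t12.Δ1 q=0 p=1 clk=1 v=0 r=1 u=1
t12.Δ2 q=0 p=0 clk=1 v=0 r=1 u=1
t12.Δ3 q=0 p=0 clk=1 v=1 r=1 u=1
t13.Δ0 q=0 p=0 clk=1 v=1 r=1 u=1
t13.Δ1 q=0 p=0 clk=0 v=1 r=1 u=1
t14.Δ0 q=0 p=0 clk=0 v=1 r=1 u=1
t14.Δ1 q=0 p=0 clk=1 v=1 r=1 u=1
t14.Δ2 q=0 p=1 clk=1 v=1 r=1 u=1
t14.Δ3 q=0 p=1 clk=1 v=0 r=1 u=1
t15.Δ0 q=0 p=1 clk=1 v=0 r=1 u=1
t15.Δ1 q=0 p=1 clk=0 v=0 r=1 u=1
t16.Δ0 q=0 p=1 clk=0 v=0 r=1 u=1
t16.Δ1 q=0 p=1 clk=1 v=0 r=1 u=1
t16.Δ2 q=0 p=0 clk=1 v=0 r=1 u=1
t16.Δ3 q=0 p=0 clk=1 v=1 r=1 u=1
t17.Δ0 q=0 p=0 clk=1 v=1 r=1 u=1
t17.Δ1 q=0 p=0 clk=0 v=1 r=1 u=1
t18.Δ0 q=0 p=0 clk=0 v=1 r=1 u=1
t18.Δ1 q=0 p=0 clk=1 v=1 r=1 u=1
t18.Δ2 q=0 p=1 clk=1 v=1 r=1 u=1
t18.Δ3 q=0 p=1 clk=1 v=0 r=1 u=1

0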